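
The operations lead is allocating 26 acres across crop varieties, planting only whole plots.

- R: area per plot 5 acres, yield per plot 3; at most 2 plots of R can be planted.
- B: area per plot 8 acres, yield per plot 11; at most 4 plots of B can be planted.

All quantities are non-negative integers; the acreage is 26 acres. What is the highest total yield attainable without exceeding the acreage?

33

2×R and 2×B: area 26 ≤ 26, yield 2·3 + 2·11 = 28.
3×B: area 24 ≤ 26, yield 3·11 = 33.
Best is 33.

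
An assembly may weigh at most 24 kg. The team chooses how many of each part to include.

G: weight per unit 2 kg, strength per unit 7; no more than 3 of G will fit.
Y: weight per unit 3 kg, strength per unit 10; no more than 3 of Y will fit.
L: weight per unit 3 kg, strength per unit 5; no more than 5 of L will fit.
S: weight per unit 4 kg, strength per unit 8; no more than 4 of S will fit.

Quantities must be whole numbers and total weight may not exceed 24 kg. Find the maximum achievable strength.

67

3×G, 3×Y, and 2×S: weight 23 ≤ 24, strength 3·7 + 3·10 + 2·8 = 67.
3×G, 3×Y, and 3×L: weight 24 ≤ 24, strength 3·7 + 3·10 + 3·5 = 66.
Best is 67.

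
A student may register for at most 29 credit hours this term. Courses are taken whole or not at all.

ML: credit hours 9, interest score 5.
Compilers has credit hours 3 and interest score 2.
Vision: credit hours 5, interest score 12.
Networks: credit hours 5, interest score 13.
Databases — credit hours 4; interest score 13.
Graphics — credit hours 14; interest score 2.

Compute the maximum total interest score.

Take ML, Compilers, Vision, Networks, and Databases: credit hours 9 + 3 + 5 + 5 + 4 = 26 ≤ 29, interest score 5 + 2 + 12 + 13 + 13 = 45.
No other feasible combination does better.

45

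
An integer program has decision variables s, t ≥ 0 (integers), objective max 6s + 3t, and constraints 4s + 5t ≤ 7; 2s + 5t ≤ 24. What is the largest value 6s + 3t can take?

Relaxing integrality, the LP optimum is 10.50 at (s,t) = (1.75, 0), which is not an integer point.
(s,t)=(1,0): 4·1+5·0=4≤7, 2·1+5·0=2≤24, objective 6.
(s,t)=(0,1): 4·0+5·1=5≤7, 2·0+5·1=5≤24, objective 3.
(s,t)=(0,0): 4·0+5·0=0≤7, 2·0+5·0=0≤24, objective 0.
The best lattice point is (1,0), giving 6.

6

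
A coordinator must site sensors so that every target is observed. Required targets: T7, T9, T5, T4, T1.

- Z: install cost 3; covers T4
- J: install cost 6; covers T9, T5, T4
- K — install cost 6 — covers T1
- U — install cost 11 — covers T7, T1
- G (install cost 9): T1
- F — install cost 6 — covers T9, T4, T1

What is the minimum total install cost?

17

This is an integer covering problem.
Choose J and U: together they cover T7, T9, T5, T4, T1 — every target.
Total install cost: 6 + 11 = 17.
No cover costs less than 17.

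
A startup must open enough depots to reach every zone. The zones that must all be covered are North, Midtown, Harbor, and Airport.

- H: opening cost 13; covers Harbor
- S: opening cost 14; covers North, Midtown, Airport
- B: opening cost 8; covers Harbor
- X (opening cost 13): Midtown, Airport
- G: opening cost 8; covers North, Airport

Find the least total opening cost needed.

The greedy cost-per-new-zone heuristic would pick G, B, and X for 29, but a cheaper cover exists.
Choose S and B: together they cover North, Midtown, Harbor, Airport — every zone.
Total opening cost: 14 + 8 = 22.
No cover costs less than 22.

22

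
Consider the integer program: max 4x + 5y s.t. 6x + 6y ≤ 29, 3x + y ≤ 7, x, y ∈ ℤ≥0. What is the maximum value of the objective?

20

Relaxing integrality, the LP optimum is 24.17 at (x,y) = (0, 4.83), which is not an integer point.
(x,y)=(0,4): 6·0+6·4=24≤29, 3·0+1·4=4≤7, objective 20.
(x,y)=(1,3): 6·1+6·3=24≤29, 3·1+1·3=6≤7, objective 19.
(x,y)=(0,3): 6·0+6·3=18≤29, 3·0+1·3=3≤7, objective 15.
No feasible integer point exceeds 20.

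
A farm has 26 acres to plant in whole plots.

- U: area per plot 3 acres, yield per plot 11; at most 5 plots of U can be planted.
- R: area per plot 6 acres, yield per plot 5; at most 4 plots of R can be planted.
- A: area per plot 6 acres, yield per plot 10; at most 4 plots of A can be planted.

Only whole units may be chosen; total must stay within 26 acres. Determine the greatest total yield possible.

This is a bounded integer knapsack.
4×U and 2×A: area 24 ≤ 26, yield 4·11 + 2·10 = 64.
5×U and 1×A: area 21 ≤ 26, yield 5·11 + 1·10 = 65.
Best is 65.

65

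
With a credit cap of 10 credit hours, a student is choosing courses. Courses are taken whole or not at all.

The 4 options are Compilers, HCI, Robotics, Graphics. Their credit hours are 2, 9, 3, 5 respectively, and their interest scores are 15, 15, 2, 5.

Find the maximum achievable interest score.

22

Allowing fractional choices, the relaxed optimum would be about 28.3, but courses are indivisible.
Compilers + Robotics + Graphics: credit hours 2 + 3 + 5 = 10 ≤ 10, interest score 15 + 2 + 5 = 22.
Compilers + Graphics: credit hours 2 + 5 = 7 ≤ 10, interest score 15 + 5 = 20.
Compilers + Robotics: credit hours 2 + 3 = 5 ≤ 10, interest score 15 + 2 = 17.
Best is Compilers, Robotics, and Graphics with total interest score 22.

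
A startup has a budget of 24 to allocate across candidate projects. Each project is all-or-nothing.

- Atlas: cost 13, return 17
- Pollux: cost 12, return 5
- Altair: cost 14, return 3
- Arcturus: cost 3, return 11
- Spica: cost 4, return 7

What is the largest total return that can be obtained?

35

Treat it as a binary knapsack problem.
Allowing fractional choices, the relaxed optimum would be about 36.7, but projects are indivisible.
Atlas + Arcturus: cost 13 + 3 = 16 ≤ 24, return 17 + 11 = 28.
Atlas + Arcturus + Spica: cost 13 + 3 + 4 = 20 ≤ 24, return 17 + 11 + 7 = 35.
Best is Atlas, Arcturus, and Spica with total return 35.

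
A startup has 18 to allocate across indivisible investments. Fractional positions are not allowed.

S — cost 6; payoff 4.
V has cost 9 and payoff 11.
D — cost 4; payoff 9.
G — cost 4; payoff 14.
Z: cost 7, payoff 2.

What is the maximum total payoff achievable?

34

Treat it as a binary knapsack problem.
V + G: cost 9 + 4 = 13 ≤ 18, payoff 11 + 14 = 25.
S + D + G: cost 6 + 4 + 4 = 14 ≤ 18, payoff 4 + 9 + 14 = 27.
V + D + G: cost 9 + 4 + 4 = 17 ≤ 18, payoff 11 + 9 + 14 = 34.
Best is V, D, and G with total payoff 34.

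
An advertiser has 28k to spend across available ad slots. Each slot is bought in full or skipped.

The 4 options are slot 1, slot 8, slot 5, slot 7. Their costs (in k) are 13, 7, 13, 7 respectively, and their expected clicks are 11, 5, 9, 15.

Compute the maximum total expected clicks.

This is an integer program with binary decision variables.
Allowing fractional choices, the relaxed optimum would be about 31.7, but ad slots are indivisible.
slot 8 + slot 5 + slot 7: cost 7 + 13 + 7 = 27 ≤ 28, expected clicks 5 + 9 + 15 = 29.
slot 1 + slot 8 + slot 7: cost 13 + 7 + 7 = 27 ≤ 28, expected clicks 11 + 5 + 15 = 31.
slot 1 + slot 7: cost 13 + 7 = 20 ≤ 28, expected clicks 11 + 15 = 26.
Best is slot 1, slot 8, and slot 7 with total expected clicks 31.

31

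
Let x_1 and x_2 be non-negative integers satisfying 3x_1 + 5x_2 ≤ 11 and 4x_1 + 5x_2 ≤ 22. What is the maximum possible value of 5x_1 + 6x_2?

16

The continuous relaxation peaks at (3.67, 0) with value 18.33; rounding to a feasible lattice point costs some objective.
(x_1,x_2)=(2,1): 3·2+5·1=11≤11, 4·2+5·1=13≤22, objective 16.
(x_1,x_2)=(3,0): 3·3+5·0=9≤11, 4·3+5·0=12≤22, objective 15.
The best lattice point is (2,1), giving 16.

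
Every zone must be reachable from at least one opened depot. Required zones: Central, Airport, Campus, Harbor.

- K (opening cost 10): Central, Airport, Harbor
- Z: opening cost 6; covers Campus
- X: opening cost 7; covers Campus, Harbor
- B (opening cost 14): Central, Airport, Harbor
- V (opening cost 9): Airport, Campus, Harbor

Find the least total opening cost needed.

16

The greedy cost-per-new-zone heuristic would pick V and K for 19, but a cheaper cover exists.
Choose K and Z: together they cover Central, Airport, Campus, Harbor — every zone.
Total opening cost: 10 + 6 = 16.
No cover costs less than 16.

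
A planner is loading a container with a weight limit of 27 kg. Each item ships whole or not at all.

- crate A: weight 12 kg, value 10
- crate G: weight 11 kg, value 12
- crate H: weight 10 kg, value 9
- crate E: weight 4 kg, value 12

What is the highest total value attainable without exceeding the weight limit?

34

crate A + crate G + crate E: weight 12 + 11 + 4 = 27 ≤ 27, value 10 + 12 + 12 = 34.
crate A + crate H + crate E: weight 12 + 10 + 4 = 26 ≤ 27, value 10 + 9 + 12 = 31.
crate G + crate H + crate E: weight 11 + 10 + 4 = 25 ≤ 27, value 12 + 9 + 12 = 33.
Best is crate A, crate G, and crate E with total value 34.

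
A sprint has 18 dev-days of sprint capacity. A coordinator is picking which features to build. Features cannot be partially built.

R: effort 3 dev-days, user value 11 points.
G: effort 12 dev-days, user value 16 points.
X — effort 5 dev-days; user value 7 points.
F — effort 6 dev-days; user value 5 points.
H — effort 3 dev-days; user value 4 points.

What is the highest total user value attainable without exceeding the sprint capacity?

Allowing fractional choices, the relaxed optimum would be about 31.3, but features are indivisible.
R + G + H: effort 3 + 12 + 3 = 18 ≤ 18, user value 11 + 16 + 4 = 31.
R + G: effort 3 + 12 = 15 ≤ 18, user value 11 + 16 = 27.
R + X + F + H: effort 3 + 5 + 6 + 3 = 17 ≤ 18, user value 11 + 7 + 5 + 4 = 27.
Best is R, G, and H with total user value 31.

31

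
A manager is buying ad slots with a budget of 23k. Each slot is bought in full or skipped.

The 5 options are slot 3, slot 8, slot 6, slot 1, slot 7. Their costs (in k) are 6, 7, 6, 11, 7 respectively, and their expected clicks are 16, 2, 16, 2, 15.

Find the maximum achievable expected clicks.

Allowing fractional choices, the relaxed optimum would be about 48.1, but ad slots are indivisible.
slot 3 + slot 8 + slot 6: cost 6 + 7 + 6 = 19 ≤ 23, expected clicks 16 + 2 + 16 = 34.
slot 3 + slot 6 + slot 7: cost 6 + 6 + 7 = 19 ≤ 23, expected clicks 16 + 16 + 15 = 47.
Best is slot 3, slot 6, and slot 7 with total expected clicks 47.

47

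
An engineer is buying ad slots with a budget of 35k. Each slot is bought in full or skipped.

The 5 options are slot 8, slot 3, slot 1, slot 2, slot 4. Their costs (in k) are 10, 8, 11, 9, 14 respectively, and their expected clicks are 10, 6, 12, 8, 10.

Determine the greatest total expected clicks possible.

32

slot 8 + slot 1 + slot 4: cost 10 + 11 + 14 = 35 ≤ 35, expected clicks 10 + 12 + 10 = 32.
slot 8 + slot 1 + slot 2: cost 10 + 11 + 9 = 30 ≤ 35, expected clicks 10 + 12 + 8 = 30.
Best is slot 8, slot 1, and slot 4 with total expected clicks 32.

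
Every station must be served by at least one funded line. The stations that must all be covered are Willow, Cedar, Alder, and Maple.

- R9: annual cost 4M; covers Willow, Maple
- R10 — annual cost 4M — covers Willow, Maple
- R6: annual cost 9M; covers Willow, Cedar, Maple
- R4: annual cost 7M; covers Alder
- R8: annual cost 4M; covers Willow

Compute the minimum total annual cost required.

Choose R6 and R4: together they cover Willow, Cedar, Alder, Maple — every station.
Total annual cost: 9 + 7 = 16.

16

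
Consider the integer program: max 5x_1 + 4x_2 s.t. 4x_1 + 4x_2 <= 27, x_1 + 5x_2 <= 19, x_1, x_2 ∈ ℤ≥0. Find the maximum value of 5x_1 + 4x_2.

30

The continuous relaxation peaks at (6.75, 0) with value 33.75; rounding to a feasible lattice point costs some objective.
(x_1,x_2)=(6,0) is feasible, giving 30.
(x_1,x_2)=(5,1) is feasible, giving 29.
Maximum is 30 at (x_1,x_2)=(6,0).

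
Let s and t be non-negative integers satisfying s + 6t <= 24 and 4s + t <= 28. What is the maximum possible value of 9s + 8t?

The continuous relaxation peaks at (6.26, 2.96) with value 80.00; rounding to a feasible lattice point costs some objective.
(s,t)=(6,3) is feasible, giving 78.
(s,t)=(6,2) is feasible, giving 70.
Maximum is 78 at (s,t)=(6,3).

78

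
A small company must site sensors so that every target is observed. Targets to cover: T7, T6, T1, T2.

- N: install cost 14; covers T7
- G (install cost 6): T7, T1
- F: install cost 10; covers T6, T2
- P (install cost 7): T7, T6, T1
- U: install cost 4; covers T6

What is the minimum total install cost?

The greedy cost-per-new-target heuristic would pick P and F for 17, but a cheaper cover exists.
Choose G and F: together they cover T7, T6, T1, T2 — every target.
Total install cost: 6 + 10 = 16.
No cover costs less than 16.

16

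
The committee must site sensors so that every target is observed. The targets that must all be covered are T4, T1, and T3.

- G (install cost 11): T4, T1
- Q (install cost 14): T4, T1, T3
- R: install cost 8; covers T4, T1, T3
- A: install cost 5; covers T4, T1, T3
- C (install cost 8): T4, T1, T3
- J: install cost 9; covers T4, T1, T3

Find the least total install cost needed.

A alone covers T4, T1, T3 — every target.
Total install cost: 5.

5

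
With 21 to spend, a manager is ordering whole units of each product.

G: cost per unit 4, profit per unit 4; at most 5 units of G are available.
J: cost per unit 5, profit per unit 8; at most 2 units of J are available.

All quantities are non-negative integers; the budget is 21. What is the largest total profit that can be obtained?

24

J has the best ratio (8/5); taking only J gives at most 2×8 = 16 (stopped by the supply cap of 2).
Mixing does better — 2×G and 2×J: cost 18 ≤ 21, profit 2·4 + 2·8 = 24.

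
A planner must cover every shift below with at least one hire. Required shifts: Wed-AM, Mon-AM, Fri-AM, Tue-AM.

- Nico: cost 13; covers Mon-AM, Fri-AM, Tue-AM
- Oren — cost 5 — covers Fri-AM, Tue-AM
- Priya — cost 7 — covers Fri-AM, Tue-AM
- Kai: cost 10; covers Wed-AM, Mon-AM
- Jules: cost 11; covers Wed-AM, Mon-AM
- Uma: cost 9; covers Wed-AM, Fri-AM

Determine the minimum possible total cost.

15

Choose Oren and Kai: together they cover Wed-AM, Mon-AM, Fri-AM, Tue-AM — every shift.
Total cost: 5 + 10 = 15.
No cover costs less than 15.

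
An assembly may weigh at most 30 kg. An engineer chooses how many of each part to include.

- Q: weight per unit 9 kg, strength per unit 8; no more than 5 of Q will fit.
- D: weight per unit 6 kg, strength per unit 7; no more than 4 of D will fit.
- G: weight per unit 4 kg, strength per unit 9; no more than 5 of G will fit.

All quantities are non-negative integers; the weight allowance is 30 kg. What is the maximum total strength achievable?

This is a bounded integer knapsack.
1×Q and 5×G: weight 29 ≤ 30, strength 1·8 + 5·9 = 53.
1×D and 5×G: weight 26 ≤ 30, strength 1·7 + 5·9 = 52.
Best is 53.

53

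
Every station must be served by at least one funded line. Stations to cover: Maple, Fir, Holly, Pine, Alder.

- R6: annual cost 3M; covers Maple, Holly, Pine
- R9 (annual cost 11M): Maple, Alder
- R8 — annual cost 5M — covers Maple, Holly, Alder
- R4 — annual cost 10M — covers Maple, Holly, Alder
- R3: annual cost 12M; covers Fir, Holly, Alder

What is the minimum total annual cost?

The greedy cost-per-new-station heuristic would pick R6, R8, and R3 for 20, but a cheaper cover exists.
Choose R6 and R3: together they cover Maple, Fir, Holly, Pine, Alder — every station.
Total annual cost: 3 + 12 = 15.
No cover costs less than 15.

15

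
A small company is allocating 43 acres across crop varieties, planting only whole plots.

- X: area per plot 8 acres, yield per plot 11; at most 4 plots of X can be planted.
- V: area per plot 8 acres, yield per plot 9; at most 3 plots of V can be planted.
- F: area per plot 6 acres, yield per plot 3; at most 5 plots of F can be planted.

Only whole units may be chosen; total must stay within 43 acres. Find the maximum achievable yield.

This is a bounded integer knapsack.
Take 4×X and 1×V: area 40 ≤ 43, yield 4·11 + 1·9 = 53.
X has the best ratio (11/8) and is taken to its limit of 4; remaining capacity is filled optimally with the others.

53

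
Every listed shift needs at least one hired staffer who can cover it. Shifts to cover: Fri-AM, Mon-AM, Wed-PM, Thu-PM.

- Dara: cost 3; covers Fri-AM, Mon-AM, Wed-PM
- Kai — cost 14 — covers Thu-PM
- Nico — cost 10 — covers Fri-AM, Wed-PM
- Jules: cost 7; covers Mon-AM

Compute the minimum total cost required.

Choose Dara and Kai: together they cover Fri-AM, Mon-AM, Wed-PM, Thu-PM — every shift.
Total cost: 3 + 14 = 17.
No cover costs less than 17.

17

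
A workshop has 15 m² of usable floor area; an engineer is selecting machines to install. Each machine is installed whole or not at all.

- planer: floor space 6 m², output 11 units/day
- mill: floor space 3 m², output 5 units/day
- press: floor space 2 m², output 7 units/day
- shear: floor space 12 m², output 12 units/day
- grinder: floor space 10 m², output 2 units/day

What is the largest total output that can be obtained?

23

Take planer, mill, and press: floor space 6 + 3 + 2 = 11 ≤ 15, output 11 + 5 + 7 = 23.
No other feasible combination does better.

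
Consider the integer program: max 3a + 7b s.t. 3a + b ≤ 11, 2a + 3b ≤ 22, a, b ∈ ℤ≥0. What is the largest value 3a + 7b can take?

Relaxing integrality, the LP optimum is 51.33 at (a,b) = (0, 7.33), which is not an integer point.
(a,b)=(0,7): 3·0+1·7=7≤11, 2·0+3·7=21≤22, objective 49.
(a,b)=(1,6): 3·1+1·6=9≤11, 2·1+3·6=20≤22, objective 45.
Maximum is 49 at (a,b)=(0,7).

49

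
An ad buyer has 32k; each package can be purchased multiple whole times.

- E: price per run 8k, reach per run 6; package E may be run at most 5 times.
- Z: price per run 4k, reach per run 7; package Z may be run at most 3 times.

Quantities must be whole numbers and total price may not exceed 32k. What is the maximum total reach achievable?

33

This is a bounded integer knapsack.
2×E and 3×Z: price 28 ≤ 32, reach 2·6 + 3·7 = 33.
3×E and 2×Z: price 32 ≤ 32, reach 3·6 + 2·7 = 32.
Best is 33.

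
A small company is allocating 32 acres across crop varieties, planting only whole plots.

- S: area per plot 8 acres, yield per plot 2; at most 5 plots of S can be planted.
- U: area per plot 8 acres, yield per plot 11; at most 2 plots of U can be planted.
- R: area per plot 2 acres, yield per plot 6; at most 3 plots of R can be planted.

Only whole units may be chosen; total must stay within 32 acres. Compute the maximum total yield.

42

R has the best ratio (6/2); taking only R gives at most 3×6 = 18 (stopped by the supply cap of 3).
Mixing does better — 1×S, 2×U, and 3×R: area 30 ≤ 32, yield 1·2 + 2·11 + 3·6 = 42.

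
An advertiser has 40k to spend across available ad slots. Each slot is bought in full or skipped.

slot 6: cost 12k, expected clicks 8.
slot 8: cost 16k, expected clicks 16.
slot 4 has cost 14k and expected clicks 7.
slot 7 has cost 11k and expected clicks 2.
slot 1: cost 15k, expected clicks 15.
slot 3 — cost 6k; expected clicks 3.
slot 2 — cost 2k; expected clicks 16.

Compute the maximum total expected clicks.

50

Allowing fractional choices, the relaxed optimum would be about 51.7, but ad slots are indivisible.
slot 8 + slot 1 + slot 2: cost 16 + 15 + 2 = 33 ≤ 40, expected clicks 16 + 15 + 16 = 47.
slot 8 + slot 1 + slot 3 + slot 2: cost 16 + 15 + 6 + 2 = 39 ≤ 40, expected clicks 16 + 15 + 3 + 16 = 50.
Best is slot 8, slot 1, slot 3, and slot 2 with total expected clicks 50.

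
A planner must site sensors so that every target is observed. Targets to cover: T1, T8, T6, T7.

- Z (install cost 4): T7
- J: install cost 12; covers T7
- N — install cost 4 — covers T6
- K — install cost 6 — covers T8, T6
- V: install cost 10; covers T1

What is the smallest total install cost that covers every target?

Choose Z, K, and V: together they cover T1, T8, T6, T7 — every target.
Total install cost: 4 + 6 + 10 = 20.
No cover costs less than 20.

20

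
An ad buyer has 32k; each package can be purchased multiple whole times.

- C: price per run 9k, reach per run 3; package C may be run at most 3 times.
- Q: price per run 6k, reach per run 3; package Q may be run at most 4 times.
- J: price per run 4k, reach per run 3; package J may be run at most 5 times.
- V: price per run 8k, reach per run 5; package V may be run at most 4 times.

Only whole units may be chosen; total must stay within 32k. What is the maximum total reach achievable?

This is a bounded integer knapsack.
J has the best ratio (3/4); taking only J gives at most 5×3 = 15 (stopped by the supply cap of 5).
Mixing does better — 4×J and 2×V: price 32 ≤ 32, reach 4·3 + 2·5 = 22.

22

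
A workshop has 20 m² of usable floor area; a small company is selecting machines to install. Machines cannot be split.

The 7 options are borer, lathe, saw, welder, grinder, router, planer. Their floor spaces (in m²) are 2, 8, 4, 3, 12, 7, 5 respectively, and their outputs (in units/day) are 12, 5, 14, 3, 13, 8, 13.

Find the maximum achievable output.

47

borer + saw + router + planer: floor space 2 + 4 + 7 + 5 = 18 ≤ 20, output 12 + 14 + 8 + 13 = 47.
borer + lathe + saw + planer: floor space 2 + 8 + 4 + 5 = 19 ≤ 20, output 12 + 5 + 14 + 13 = 44.
borer + saw + welder + planer: floor space 2 + 4 + 3 + 5 = 14 ≤ 20, output 12 + 14 + 3 + 13 = 42.
Best is borer, saw, router, and planer with total output 47.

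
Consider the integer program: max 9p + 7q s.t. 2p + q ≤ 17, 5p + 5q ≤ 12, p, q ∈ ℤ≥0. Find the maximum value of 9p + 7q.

The continuous relaxation peaks at (2.4, 0) with value 21.60; rounding to a feasible lattice point costs some objective.
(p,q)=(2,0): 2·2+1·0=4≤17, 5·2+5·0=10≤12, objective 18.
(p,q)=(1,1): 2·1+1·1=3≤17, 5·1+5·1=10≤12, objective 16.
(p,q)=(1,0): 2·1+1·0=2≤17, 5·1+5·0=5≤12, objective 9.
No feasible integer point exceeds 18.

18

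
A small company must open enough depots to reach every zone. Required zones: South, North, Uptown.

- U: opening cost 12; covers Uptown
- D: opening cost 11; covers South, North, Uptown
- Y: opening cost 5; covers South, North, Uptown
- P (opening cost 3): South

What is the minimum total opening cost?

Y alone covers South, North, Uptown — every zone.
Total opening cost: 5.
No cover costs less than 5.

5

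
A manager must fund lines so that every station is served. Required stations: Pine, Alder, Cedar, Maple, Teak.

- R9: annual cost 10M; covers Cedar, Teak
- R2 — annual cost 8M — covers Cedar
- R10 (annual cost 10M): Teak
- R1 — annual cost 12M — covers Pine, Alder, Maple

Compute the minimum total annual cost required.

Choose R9 and R1: together they cover Pine, Alder, Cedar, Maple, Teak — every station.
Total annual cost: 10 + 12 = 22.
No cover costs less than 22.

22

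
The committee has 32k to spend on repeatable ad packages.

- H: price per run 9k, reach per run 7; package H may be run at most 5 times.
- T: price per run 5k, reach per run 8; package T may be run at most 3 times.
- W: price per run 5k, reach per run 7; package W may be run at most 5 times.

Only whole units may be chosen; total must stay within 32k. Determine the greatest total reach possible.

This is a bounded integer knapsack.
T has the best ratio (8/5); taking only T gives at most 3×8 = 24 (stopped by the supply cap of 3).
Mixing does better — 3×T and 3×W: price 30 ≤ 32, reach 3·8 + 3·7 = 45.

45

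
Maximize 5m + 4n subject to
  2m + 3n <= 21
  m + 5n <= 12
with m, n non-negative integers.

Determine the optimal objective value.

50

The continuous relaxation peaks at (10.5, 0) with value 52.50; rounding to a feasible lattice point costs some objective.
(m,n)=(10,0): 2·10+3·0=20≤21, 1·10+5·0=10≤12, objective 50.
(m,n)=(9,0): 2·9+3·0=18≤21, 1·9+5·0=9≤12, objective 45.
No feasible integer point exceeds 50.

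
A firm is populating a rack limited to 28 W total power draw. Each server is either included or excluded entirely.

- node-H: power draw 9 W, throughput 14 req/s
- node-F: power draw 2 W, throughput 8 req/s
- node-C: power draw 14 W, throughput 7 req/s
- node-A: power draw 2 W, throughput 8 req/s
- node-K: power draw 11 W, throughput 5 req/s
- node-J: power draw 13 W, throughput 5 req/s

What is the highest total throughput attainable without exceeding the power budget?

This is an integer program with binary decision variables.
Allowing fractional choices, the relaxed optimum would be about 37.5, but servers are indivisible.
node-H + node-F + node-A + node-J: power draw 9 + 2 + 2 + 13 = 26 ≤ 28, throughput 14 + 8 + 8 + 5 = 35.
node-H + node-F + node-C + node-A: power draw 9 + 2 + 14 + 2 = 27 ≤ 28, throughput 14 + 8 + 7 + 8 = 37.
node-H + node-F + node-A + node-K: power draw 9 + 2 + 2 + 11 = 24 ≤ 28, throughput 14 + 8 + 8 + 5 = 35.
Best is node-H, node-F, node-C, and node-A with total throughput 37.

37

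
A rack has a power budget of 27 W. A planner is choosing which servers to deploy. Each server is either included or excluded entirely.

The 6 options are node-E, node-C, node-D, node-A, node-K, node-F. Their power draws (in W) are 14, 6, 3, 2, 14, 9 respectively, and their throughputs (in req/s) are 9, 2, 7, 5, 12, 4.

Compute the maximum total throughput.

26

Allowing fractional choices, the relaxed optimum would be about 29.1, but servers are indivisible.
node-E + node-C + node-D + node-A: power draw 14 + 6 + 3 + 2 = 25 ≤ 27, throughput 9 + 2 + 7 + 5 = 23.
node-C + node-D + node-A + node-K: power draw 6 + 3 + 2 + 14 = 25 ≤ 27, throughput 2 + 7 + 5 + 12 = 26.
node-D + node-A + node-K: power draw 3 + 2 + 14 = 19 ≤ 27, throughput 7 + 5 + 12 = 24.
Best is node-C, node-D, node-A, and node-K with total throughput 26.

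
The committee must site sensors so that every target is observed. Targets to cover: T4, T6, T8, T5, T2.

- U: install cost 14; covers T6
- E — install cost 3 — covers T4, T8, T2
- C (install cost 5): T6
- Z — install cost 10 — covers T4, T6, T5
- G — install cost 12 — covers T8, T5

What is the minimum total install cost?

The greedy cost-per-new-target heuristic would pick E, C, and Z for 18, but a cheaper cover exists.
Choose E and Z: together they cover T4, T6, T8, T5, T2 — every target.
Total install cost: 3 + 10 = 13.
No cover costs less than 13.

13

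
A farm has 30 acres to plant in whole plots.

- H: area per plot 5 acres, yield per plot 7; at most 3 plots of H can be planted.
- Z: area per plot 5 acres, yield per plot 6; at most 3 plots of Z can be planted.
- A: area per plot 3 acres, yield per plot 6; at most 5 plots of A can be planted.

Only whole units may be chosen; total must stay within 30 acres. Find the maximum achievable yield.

3×H and 5×A: area 30 ≤ 30, yield 3·7 + 5·6 = 51.
2×H, 1×Z, and 5×A: area 30 ≤ 30, yield 2·7 + 1·6 + 5·6 = 50.
Best is 51.

51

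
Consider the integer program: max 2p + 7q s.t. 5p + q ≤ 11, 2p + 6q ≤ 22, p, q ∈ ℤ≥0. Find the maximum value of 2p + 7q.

23

(p,q)=(1,3): 5·1+1·3=8≤11, 2·1+6·3=20≤22, objective 23.
(p,q)=(0,3): 5·0+1·3=3≤11, 2·0+6·3=18≤22, objective 21.
(p,q)=(1,2): 5·1+1·2=7≤11, 2·1+6·2=14≤22, objective 16.
The best lattice point is (1,3), giving 23.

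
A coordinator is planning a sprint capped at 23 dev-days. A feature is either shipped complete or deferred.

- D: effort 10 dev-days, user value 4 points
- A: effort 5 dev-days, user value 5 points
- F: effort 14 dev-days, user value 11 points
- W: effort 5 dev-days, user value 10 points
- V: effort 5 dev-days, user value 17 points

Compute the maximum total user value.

F + V: effort 14 + 5 = 19 ≤ 23, user value 11 + 17 = 28.
D + W + V: effort 10 + 5 + 5 = 20 ≤ 23, user value 4 + 10 + 17 = 31.
A + W + V: effort 5 + 5 + 5 = 15 ≤ 23, user value 5 + 10 + 17 = 32.
Best is A, W, and V with total user value 32.

32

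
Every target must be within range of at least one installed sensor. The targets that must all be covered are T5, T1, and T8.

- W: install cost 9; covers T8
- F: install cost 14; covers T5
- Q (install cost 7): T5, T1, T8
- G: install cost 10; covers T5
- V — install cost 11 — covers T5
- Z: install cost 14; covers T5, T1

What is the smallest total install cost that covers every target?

Q alone covers T5, T1, T8 — every target.
Total install cost: 7.
No cover costs less than 7.

7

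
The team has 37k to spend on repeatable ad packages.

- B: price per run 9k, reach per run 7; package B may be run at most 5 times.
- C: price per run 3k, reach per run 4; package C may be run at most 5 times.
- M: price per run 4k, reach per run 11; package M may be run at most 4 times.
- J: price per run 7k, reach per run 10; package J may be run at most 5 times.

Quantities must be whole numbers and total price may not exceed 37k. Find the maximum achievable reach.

Take 4×M and 3×J: price 37 ≤ 37, reach 4·11 + 3·10 = 74.
M has the best ratio (11/4) and is taken to its limit of 4; remaining capacity is filled optimally with the others.

74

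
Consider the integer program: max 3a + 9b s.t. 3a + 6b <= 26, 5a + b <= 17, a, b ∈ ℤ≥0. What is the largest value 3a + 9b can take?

(a,b)=(0,4): 3·0+6·4=24≤26, 5·0+1·4=4≤17, objective 36.
(a,b)=(1,3): 3·1+6·3=21≤26, 5·1+1·3=8≤17, objective 30.
(a,b)=(0,3): 3·0+6·3=18≤26, 5·0+1·3=3≤17, objective 27.
The best lattice point is (0,4), giving 36.

36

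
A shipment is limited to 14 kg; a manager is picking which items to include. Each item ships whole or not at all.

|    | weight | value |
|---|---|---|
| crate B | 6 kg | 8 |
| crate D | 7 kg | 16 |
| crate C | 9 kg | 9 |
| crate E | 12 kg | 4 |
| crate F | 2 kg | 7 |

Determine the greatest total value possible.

Allowing fractional choices, the relaxed optimum would be about 29.7, but items are indivisible.
crate B + crate D: weight 6 + 7 = 13 ≤ 14, value 8 + 16 = 24.
crate D + crate F: weight 7 + 2 = 9 ≤ 14, value 16 + 7 = 23.
crate D: weight 7 ≤ 14, value 16.
Best is crate B and crate D with total value 24.

24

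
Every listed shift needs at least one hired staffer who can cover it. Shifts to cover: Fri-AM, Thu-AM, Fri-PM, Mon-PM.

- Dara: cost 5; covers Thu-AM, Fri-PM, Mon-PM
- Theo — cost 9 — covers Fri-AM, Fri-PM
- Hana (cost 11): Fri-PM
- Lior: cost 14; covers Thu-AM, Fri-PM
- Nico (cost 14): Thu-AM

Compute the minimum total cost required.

14

Choose Dara and Theo: together they cover Fri-AM, Thu-AM, Fri-PM, Mon-PM — every shift.
Total cost: 5 + 9 = 14.
No cover costs less than 14.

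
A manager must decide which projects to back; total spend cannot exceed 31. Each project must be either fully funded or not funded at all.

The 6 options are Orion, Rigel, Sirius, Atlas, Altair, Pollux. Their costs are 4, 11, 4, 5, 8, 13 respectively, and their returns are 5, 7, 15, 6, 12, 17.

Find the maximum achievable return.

Take Sirius, Atlas, Altair, and Pollux: cost 4 + 5 + 8 + 13 = 30 ≤ 31, return 15 + 6 + 12 + 17 = 50.
No other feasible combination does better.

50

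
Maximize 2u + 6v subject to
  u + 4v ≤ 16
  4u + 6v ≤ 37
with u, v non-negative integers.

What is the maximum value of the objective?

(u,v)=(4,3): 1·4+4·3=16≤16, 4·4+6·3=34≤37, objective 26.
(u,v)=(6,2): 1·6+4·2=14≤16, 4·6+6·2=36≤37, objective 24.
(u,v)=(3,3): 1·3+4·3=15≤16, 4·3+6·3=30≤37, objective 24.
No feasible integer point exceeds 26.

26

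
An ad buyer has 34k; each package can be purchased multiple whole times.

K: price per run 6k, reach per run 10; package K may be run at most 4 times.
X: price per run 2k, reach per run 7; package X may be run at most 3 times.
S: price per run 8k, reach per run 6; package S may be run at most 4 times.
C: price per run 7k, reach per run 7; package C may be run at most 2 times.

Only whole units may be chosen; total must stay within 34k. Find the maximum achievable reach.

This is a bounded integer knapsack.
3×K, 3×X, and 1×C: price 31 ≤ 34, reach 3·10 + 3·7 + 1·7 = 58.
4×K and 3×X: price 30 ≤ 34, reach 4·10 + 3·7 = 61.
Best is 61.

61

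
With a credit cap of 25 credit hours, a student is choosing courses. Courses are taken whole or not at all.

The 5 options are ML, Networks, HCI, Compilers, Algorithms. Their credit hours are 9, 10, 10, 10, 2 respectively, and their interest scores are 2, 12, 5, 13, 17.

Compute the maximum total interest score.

HCI + Compilers + Algorithms: credit hours 10 + 10 + 2 = 22 ≤ 25, interest score 5 + 13 + 17 = 35.
Networks + Compilers + Algorithms: credit hours 10 + 10 + 2 = 22 ≤ 25, interest score 12 + 13 + 17 = 42.
Networks + HCI + Algorithms: credit hours 10 + 10 + 2 = 22 ≤ 25, interest score 12 + 5 + 17 = 34.
Best is Networks, Compilers, and Algorithms with total interest score 42.

42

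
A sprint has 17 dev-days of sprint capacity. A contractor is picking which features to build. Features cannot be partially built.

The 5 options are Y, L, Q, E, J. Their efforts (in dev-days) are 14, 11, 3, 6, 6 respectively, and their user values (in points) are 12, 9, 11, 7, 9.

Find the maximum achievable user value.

Treat it as a binary knapsack problem.
Q + E + J: effort 3 + 6 + 6 = 15 ≤ 17, user value 11 + 7 + 9 = 27.
Y + Q: effort 14 + 3 = 17 ≤ 17, user value 12 + 11 = 23.
Best is Q, E, and J with total user value 27.

27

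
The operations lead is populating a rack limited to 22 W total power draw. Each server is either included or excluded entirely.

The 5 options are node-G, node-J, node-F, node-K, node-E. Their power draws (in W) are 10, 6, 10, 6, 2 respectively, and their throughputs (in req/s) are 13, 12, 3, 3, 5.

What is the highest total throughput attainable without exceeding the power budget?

30

This is an integer program with binary decision variables.
node-G + node-J + node-E: power draw 10 + 6 + 2 = 18 ≤ 22, throughput 13 + 12 + 5 = 30.
node-G + node-J + node-K: power draw 10 + 6 + 6 = 22 ≤ 22, throughput 13 + 12 + 3 = 28.
Best is node-G, node-J, and node-E with total throughput 30.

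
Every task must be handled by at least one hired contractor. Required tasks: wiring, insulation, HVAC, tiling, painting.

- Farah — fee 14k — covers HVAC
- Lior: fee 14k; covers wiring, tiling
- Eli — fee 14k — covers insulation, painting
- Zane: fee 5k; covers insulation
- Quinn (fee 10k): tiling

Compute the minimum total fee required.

42

This is an integer covering problem.
The greedy cost-per-new-task heuristic would pick Zane, Lior, Farah, and Eli for 47, but a cheaper cover exists.
Choose Farah, Lior, and Eli: together they cover wiring, insulation, HVAC, tiling, painting — every task.
Total fee: 14 + 14 + 14 = 42.
No cover costs less than 42.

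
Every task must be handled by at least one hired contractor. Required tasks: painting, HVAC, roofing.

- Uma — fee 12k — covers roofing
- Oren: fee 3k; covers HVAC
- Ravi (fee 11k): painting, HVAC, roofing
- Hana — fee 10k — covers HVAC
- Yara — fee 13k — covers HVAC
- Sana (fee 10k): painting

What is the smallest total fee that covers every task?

This is a weighted set-cover instance.
Ravi alone covers painting, HVAC, roofing — every task.
Total fee: 11.

11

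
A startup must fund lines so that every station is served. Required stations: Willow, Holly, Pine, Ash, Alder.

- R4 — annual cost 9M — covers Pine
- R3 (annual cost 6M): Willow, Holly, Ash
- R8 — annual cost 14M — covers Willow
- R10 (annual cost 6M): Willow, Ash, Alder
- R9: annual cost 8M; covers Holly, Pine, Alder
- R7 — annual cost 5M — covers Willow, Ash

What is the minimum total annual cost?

This is an integer covering problem.
The greedy cost-per-new-station heuristic would pick R3 and R9 for 14, but a cheaper cover exists.
Choose R9 and R7: together they cover Willow, Holly, Pine, Ash, Alder — every station.
Total annual cost: 8 + 5 = 13.
No cover costs less than 13.

13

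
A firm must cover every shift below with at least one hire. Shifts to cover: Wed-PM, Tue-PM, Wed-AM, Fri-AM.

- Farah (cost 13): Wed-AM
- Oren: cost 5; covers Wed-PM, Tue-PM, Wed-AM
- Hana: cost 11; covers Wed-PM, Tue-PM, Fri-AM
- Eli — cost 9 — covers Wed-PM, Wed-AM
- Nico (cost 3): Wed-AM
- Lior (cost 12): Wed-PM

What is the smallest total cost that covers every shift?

The greedy cost-per-new-shift heuristic would pick Oren and Hana for 16, but a cheaper cover exists.
Choose Hana and Nico: together they cover Wed-PM, Tue-PM, Wed-AM, Fri-AM — every shift.
Total cost: 11 + 3 = 14.
No cover costs less than 14.

14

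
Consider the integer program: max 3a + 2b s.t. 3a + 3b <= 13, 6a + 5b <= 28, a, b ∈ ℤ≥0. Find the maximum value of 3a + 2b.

(a,b)=(4,0): 3·4+3·0=12≤13, 6·4+5·0=24≤28, objective 12.
(a,b)=(3,1): 3·3+3·1=12≤13, 6·3+5·1=23≤28, objective 11.
Maximum is 12 at (a,b)=(4,0).

12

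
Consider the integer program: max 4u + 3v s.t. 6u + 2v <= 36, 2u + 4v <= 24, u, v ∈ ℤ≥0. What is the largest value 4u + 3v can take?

29

Relaxing integrality, the LP optimum is 30.00 at (u,v) = (4.8, 3.6), which is not an integer point.
(u,v)=(5,3): 6·5+2·3=36≤36, 2·5+4·3=22≤24, objective 29.
(u,v)=(4,4): 6·4+2·4=32≤36, 2·4+4·4=24≤24, objective 28.
(u,v)=(5,2): 6·5+2·2=34≤36, 2·5+4·2=18≤24, objective 26.
No feasible integer point exceeds 29.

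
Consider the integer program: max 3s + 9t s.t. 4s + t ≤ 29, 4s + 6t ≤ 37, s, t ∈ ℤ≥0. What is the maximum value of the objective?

Relaxing integrality, the LP optimum is 55.50 at (s,t) = (0, 6.17), which is not an integer point.
(s,t)=(0,6) is feasible, giving 54.
(s,t)=(1,5) is feasible, giving 48.
(s,t)=(0,5) is feasible, giving 45.
No feasible integer point exceeds 54.

54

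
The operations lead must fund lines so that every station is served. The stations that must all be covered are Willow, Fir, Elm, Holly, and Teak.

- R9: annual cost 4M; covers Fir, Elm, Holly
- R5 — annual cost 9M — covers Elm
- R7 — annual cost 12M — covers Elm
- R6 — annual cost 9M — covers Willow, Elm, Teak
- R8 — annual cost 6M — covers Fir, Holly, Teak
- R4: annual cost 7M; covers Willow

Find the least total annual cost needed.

13

This is a weighted set-cover instance.
Choose R9 and R6: together they cover Willow, Fir, Elm, Holly, Teak — every station.
Total annual cost: 4 + 9 = 13.
No cover costs less than 13.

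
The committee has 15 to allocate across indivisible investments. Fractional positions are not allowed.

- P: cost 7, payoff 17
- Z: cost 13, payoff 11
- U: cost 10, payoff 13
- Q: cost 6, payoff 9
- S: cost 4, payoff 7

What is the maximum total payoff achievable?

26

Allowing fractional choices, the relaxed optimum would be about 30.0, but investments are indivisible.
P + Q: cost 7 + 6 = 13 ≤ 15, payoff 17 + 9 = 26.
U + S: cost 10 + 4 = 14 ≤ 15, payoff 13 + 7 = 20.
P + S: cost 7 + 4 = 11 ≤ 15, payoff 17 + 7 = 24.
Best is P and Q with total payoff 26.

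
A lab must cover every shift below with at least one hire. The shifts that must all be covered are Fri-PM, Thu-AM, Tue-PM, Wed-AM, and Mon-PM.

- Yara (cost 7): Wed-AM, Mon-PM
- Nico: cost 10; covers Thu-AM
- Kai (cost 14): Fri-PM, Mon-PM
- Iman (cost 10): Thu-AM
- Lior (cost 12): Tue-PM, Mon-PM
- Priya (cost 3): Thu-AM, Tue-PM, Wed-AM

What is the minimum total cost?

The greedy cost-per-new-shift heuristic would pick Priya, Yara, and Kai for 24, but a cheaper cover exists.
Choose Kai and Priya: together they cover Fri-PM, Thu-AM, Tue-PM, Wed-AM, Mon-PM — every shift.
Total cost: 14 + 3 = 17.
No cover costs less than 17.

17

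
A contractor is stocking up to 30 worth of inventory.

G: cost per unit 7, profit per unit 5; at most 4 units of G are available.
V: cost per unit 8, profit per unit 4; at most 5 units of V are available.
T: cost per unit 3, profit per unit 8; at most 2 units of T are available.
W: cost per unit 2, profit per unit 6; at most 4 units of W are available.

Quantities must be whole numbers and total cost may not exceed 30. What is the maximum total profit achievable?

2×G, 2×T, and 4×W: cost 28 ≤ 30, profit 2·5 + 2·8 + 4·6 = 50.
1×G, 1×V, 2×T, and 4×W: cost 29 ≤ 30, profit 1·5 + 1·4 + 2·8 + 4·6 = 49.
Best is 50.

50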